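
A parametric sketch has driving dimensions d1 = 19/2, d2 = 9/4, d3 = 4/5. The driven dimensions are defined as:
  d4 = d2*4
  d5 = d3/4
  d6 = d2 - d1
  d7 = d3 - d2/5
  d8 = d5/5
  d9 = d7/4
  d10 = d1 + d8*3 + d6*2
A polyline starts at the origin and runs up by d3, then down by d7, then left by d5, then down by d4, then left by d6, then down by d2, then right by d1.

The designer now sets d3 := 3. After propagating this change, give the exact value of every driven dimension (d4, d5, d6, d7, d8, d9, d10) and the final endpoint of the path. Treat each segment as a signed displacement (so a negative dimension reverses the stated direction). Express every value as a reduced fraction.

Apply edit: d3 := 3
  d4 = d2*4 = 9
  d5 = d3/4 = 3/4
  d6 = d2 - d1 = -29/4
  d7 = d3 - d2/5 = 51/20
  d8 = d5/5 = 3/20
  d9 = d7/4 = 51/80
  d10 = d1 + d8*3 + d6*2 = -91/20
Walk from origin (0, 0):
  seg 1: up by d3 = 3 → (0, 3)
  seg 2: down by d7 = 51/20 → (0, 9/20)
  seg 3: left by d5 = 3/4 → (-3/4, 9/20)
  seg 4: down by d4 = 9 → (-3/4, -171/20)
  seg 5: left by d6 = -29/4 → (13/2, -171/20)
  seg 6: down by d2 = 9/4 → (13/2, -54/5)
  seg 7: right by d1 = 19/2 → (16, -54/5)

d4 = 9
d5 = 3/4
d6 = -29/4
d7 = 51/20
d8 = 3/20
d9 = 51/80
d10 = -91/20
endpoint = (16, -54/5)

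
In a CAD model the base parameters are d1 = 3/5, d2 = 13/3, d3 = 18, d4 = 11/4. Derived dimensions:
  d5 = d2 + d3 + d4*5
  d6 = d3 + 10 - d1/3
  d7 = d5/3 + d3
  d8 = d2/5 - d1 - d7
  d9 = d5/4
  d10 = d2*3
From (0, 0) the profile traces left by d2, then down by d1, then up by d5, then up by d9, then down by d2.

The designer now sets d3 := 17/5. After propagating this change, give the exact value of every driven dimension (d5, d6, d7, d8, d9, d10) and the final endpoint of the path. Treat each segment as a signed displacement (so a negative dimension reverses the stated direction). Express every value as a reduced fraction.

d5 = 1289/60
d6 = 66/5
d7 = 1901/180
d8 = -1853/180
d9 = 1289/240
d10 = 13
endpoint = (-13/3, 5261/240)

Apply edit: d3 := 17/5
  d5 = d2 + d3 + d4*5 = 1289/60
  d6 = d3 + 10 - d1/3 = 66/5
  d7 = d5/3 + d3 = 1901/180
  d8 = d2/5 - d1 - d7 = -1853/180
  d9 = d5/4 = 1289/240
  d10 = d2*3 = 13
Walk from origin (0, 0):
  seg 1: left by d2 = 13/3 → (-13/3, 0)
  seg 2: down by d1 = 3/5 → (-13/3, -3/5)
  seg 3: up by d5 = 1289/60 → (-13/3, 1253/60)
  seg 4: up by d9 = 1289/240 → (-13/3, 6301/240)
  seg 5: down by d2 = 13/3 → (-13/3, 5261/240)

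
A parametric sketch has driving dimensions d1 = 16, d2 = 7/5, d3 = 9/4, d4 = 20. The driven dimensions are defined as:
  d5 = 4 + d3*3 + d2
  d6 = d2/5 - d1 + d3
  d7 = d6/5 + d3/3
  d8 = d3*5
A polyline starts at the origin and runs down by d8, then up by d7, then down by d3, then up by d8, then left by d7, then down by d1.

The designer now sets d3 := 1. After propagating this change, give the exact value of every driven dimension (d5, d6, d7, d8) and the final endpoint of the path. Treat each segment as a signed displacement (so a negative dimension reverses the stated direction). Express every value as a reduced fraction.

Apply edit: d3 := 1
  d5 = 4 + d3*3 + d2 = 42/5
  d6 = d2/5 - d1 + d3 = -368/25
  d7 = d6/5 + d3/3 = -979/375
  d8 = d3*5 = 5
Walk from origin (0, 0):
  seg 1: down by d8 = 5 → (0, -5)
  seg 2: up by d7 = -979/375 → (0, -2854/375)
  seg 3: down by d3 = 1 → (0, -3229/375)
  seg 4: up by d8 = 5 → (0, -1354/375)
  seg 5: left by d7 = -979/375 → (979/375, -1354/375)
  seg 6: down by d1 = 16 → (979/375, -7354/375)

d5 = 42/5
d6 = -368/25
d7 = -979/375
d8 = 5
endpoint = (979/375, -7354/375)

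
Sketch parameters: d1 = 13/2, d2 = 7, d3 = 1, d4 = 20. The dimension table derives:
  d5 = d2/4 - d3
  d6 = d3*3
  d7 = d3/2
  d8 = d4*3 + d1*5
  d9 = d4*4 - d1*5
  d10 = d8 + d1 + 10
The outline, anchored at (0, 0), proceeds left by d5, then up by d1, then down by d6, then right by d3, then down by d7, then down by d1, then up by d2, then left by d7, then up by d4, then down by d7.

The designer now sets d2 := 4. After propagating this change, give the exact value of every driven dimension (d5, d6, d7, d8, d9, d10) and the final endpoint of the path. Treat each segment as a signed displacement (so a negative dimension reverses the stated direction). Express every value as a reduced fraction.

Apply edit: d2 := 4
  d5 = d2/4 - d3 = 0
  d6 = d3*3 = 3
  d7 = d3/2 = 1/2
  d8 = d4*3 + d1*5 = 185/2
  d9 = d4*4 - d1*5 = 95/2
  d10 = d8 + d1 + 10 = 109
Walk from origin (0, 0):
  seg 1: left by d5 = 0 → (0, 0)
  seg 2: up by d1 = 13/2 → (0, 13/2)
  seg 3: down by d6 = 3 → (0, 7/2)
  seg 4: right by d3 = 1 → (1, 7/2)
  seg 5: down by d7 = 1/2 → (1, 3)
  seg 6: down by d1 = 13/2 → (1, -7/2)
  seg 7: up by d2 = 4 → (1, 1/2)
  seg 8: left by d7 = 1/2 → (1/2, 1/2)
  seg 9: up by d4 = 20 → (1/2, 41/2)
  seg 10: down by d7 = 1/2 → (1/2, 20)

d5 = 0
d6 = 3
d7 = 1/2
d8 = 185/2
d9 = 95/2
d10 = 109
endpoint = (1/2, 20)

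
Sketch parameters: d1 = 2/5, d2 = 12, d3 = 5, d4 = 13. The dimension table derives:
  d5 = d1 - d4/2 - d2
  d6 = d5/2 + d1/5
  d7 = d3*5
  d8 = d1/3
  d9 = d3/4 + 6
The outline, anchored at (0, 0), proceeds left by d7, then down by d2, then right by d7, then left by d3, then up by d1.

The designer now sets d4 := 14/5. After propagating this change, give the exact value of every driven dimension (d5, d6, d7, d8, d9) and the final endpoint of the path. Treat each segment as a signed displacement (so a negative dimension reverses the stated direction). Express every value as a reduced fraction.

Apply edit: d4 := 14/5
  d5 = d1 - d4/2 - d2 = -13
  d6 = d5/2 + d1/5 = -321/50
  d7 = d3*5 = 25
  d8 = d1/3 = 2/15
  d9 = d3/4 + 6 = 29/4
Walk from origin (0, 0):
  seg 1: left by d7 = 25 → (-25, 0)
  seg 2: down by d2 = 12 → (-25, -12)
  seg 3: right by d7 = 25 → (0, -12)
  seg 4: left by d3 = 5 → (-5, -12)
  seg 5: up by d1 = 2/5 → (-5, -58/5)

d5 = -13
d6 = -321/50
d7 = 25
d8 = 2/15
d9 = 29/4
endpoint = (-5, -58/5)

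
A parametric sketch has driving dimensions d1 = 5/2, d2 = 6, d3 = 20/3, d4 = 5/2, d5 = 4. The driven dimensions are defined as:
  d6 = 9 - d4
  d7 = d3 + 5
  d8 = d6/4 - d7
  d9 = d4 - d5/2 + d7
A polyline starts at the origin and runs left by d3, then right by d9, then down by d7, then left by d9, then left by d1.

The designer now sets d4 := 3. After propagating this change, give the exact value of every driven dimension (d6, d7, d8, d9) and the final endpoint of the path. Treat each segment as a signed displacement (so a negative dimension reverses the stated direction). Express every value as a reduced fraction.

Apply edit: d4 := 3
  d6 = 9 - d4 = 6
  d7 = d3 + 5 = 35/3
  d8 = d6/4 - d7 = -61/6
  d9 = d4 - d5/2 + d7 = 38/3
Walk from origin (0, 0):
  seg 1: left by d3 = 20/3 → (-20/3, 0)
  seg 2: right by d9 = 38/3 → (6, 0)
  seg 3: down by d7 = 35/3 → (6, -35/3)
  seg 4: left by d9 = 38/3 → (-20/3, -35/3)
  seg 5: left by d1 = 5/2 → (-55/6, -35/3)

d6 = 6
d7 = 35/3
d8 = -61/6
d9 = 38/3
endpoint = (-55/6, -35/3)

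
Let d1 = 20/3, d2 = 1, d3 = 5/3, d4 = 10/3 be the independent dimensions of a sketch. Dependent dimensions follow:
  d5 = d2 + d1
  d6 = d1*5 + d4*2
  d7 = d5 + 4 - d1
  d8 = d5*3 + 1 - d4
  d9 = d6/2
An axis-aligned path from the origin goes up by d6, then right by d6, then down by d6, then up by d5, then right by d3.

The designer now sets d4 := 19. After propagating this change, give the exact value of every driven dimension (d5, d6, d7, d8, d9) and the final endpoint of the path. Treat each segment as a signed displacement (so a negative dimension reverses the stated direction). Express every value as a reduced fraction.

Apply edit: d4 := 19
  d5 = d2 + d1 = 23/3
  d6 = d1*5 + d4*2 = 214/3
  d7 = d5 + 4 - d1 = 5
  d8 = d5*3 + 1 - d4 = 5
  d9 = d6/2 = 107/3
Walk from origin (0, 0):
  seg 1: up by d6 = 214/3 → (0, 214/3)
  seg 2: right by d6 = 214/3 → (214/3, 214/3)
  seg 3: down by d6 = 214/3 → (214/3, 0)
  seg 4: up by d5 = 23/3 → (214/3, 23/3)
  seg 5: right by d3 = 5/3 → (73, 23/3)

d5 = 23/3
d6 = 214/3
d7 = 5
d8 = 5
d9 = 107/3
endpoint = (73, 23/3)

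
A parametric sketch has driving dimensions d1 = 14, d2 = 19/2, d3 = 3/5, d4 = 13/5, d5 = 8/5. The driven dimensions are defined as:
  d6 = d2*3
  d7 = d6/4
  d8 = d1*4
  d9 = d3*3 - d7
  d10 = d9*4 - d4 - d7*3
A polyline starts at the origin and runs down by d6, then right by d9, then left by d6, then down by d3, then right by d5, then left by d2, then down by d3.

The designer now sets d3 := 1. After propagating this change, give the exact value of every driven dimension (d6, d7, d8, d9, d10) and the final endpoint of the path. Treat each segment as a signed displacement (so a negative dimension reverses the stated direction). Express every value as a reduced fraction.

d6 = 57/2
d7 = 57/8
d8 = 56
d9 = -33/8
d10 = -1619/40
endpoint = (-1621/40, -61/2)

Apply edit: d3 := 1
  d6 = d2*3 = 57/2
  d7 = d6/4 = 57/8
  d8 = d1*4 = 56
  d9 = d3*3 - d7 = -33/8
  d10 = d9*4 - d4 - d7*3 = -1619/40
Walk from origin (0, 0):
  seg 1: down by d6 = 57/2 → (0, -57/2)
  seg 2: right by d9 = -33/8 → (-33/8, -57/2)
  seg 3: left by d6 = 57/2 → (-261/8, -57/2)
  seg 4: down by d3 = 1 → (-261/8, -59/2)
  seg 5: right by d5 = 8/5 → (-1241/40, -59/2)
  seg 6: left by d2 = 19/2 → (-1621/40, -59/2)
  seg 7: down by d3 = 1 → (-1621/40, -61/2)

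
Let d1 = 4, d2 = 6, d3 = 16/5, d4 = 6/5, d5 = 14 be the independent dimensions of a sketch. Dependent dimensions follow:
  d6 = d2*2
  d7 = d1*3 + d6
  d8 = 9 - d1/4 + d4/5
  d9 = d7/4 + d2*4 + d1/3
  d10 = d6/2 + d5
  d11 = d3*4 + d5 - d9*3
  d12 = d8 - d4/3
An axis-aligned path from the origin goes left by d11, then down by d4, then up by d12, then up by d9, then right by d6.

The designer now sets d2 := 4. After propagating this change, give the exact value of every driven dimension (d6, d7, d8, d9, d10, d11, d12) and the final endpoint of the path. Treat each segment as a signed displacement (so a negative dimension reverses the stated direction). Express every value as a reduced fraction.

Apply edit: d2 := 4
  d6 = d2*2 = 8
  d7 = d1*3 + d6 = 20
  d8 = 9 - d1/4 + d4/5 = 206/25
  d9 = d7/4 + d2*4 + d1/3 = 67/3
  d10 = d6/2 + d5 = 18
  d11 = d3*4 + d5 - d9*3 = -201/5
  d12 = d8 - d4/3 = 196/25
Walk from origin (0, 0):
  seg 1: left by d11 = -201/5 → (201/5, 0)
  seg 2: down by d4 = 6/5 → (201/5, -6/5)
  seg 3: up by d12 = 196/25 → (201/5, 166/25)
  seg 4: up by d9 = 67/3 → (201/5, 2173/75)
  seg 5: right by d6 = 8 → (241/5, 2173/75)

d6 = 8
d7 = 20
d8 = 206/25
d9 = 67/3
d10 = 18
d11 = -201/5
d12 = 196/25
endpoint = (241/5, 2173/75)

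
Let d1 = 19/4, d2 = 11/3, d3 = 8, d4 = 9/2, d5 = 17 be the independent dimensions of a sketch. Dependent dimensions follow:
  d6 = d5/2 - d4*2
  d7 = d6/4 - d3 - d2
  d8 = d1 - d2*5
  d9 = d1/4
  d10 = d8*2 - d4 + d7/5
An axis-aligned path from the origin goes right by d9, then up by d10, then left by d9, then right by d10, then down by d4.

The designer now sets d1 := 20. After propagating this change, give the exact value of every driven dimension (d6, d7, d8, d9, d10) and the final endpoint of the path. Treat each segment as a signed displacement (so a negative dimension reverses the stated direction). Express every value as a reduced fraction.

d6 = -1/2
d7 = -283/24
d8 = 5/3
d9 = 5
d10 = -141/40
endpoint = (-141/40, -321/40)

Apply edit: d1 := 20
  d6 = d5/2 - d4*2 = -1/2
  d7 = d6/4 - d3 - d2 = -283/24
  d8 = d1 - d2*5 = 5/3
  d9 = d1/4 = 5
  d10 = d8*2 - d4 + d7/5 = -141/40
Walk from origin (0, 0):
  seg 1: right by d9 = 5 → (5, 0)
  seg 2: up by d10 = -141/40 → (5, -141/40)
  seg 3: left by d9 = 5 → (0, -141/40)
  seg 4: right by d10 = -141/40 → (-141/40, -141/40)
  seg 5: down by d4 = 9/2 → (-141/40, -321/40)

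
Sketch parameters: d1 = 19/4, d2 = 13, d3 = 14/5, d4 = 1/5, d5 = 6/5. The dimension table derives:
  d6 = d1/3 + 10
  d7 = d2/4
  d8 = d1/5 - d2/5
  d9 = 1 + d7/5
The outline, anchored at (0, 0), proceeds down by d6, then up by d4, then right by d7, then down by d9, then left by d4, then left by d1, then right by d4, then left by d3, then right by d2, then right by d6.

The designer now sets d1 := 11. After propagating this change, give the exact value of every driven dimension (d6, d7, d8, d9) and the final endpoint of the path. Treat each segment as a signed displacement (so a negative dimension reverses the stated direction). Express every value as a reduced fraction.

d6 = 41/3
d7 = 13/4
d8 = -2/5
d9 = 33/20
endpoint = (967/60, -907/60)

Apply edit: d1 := 11
  d6 = d1/3 + 10 = 41/3
  d7 = d2/4 = 13/4
  d8 = d1/5 - d2/5 = -2/5
  d9 = 1 + d7/5 = 33/20
Walk from origin (0, 0):
  seg 1: down by d6 = 41/3 → (0, -41/3)
  seg 2: up by d4 = 1/5 → (0, -202/15)
  seg 3: right by d7 = 13/4 → (13/4, -202/15)
  seg 4: down by d9 = 33/20 → (13/4, -907/60)
  seg 5: left by d4 = 1/5 → (61/20, -907/60)
  seg 6: left by d1 = 11 → (-159/20, -907/60)
  seg 7: right by d4 = 1/5 → (-31/4, -907/60)
  seg 8: left by d3 = 14/5 → (-211/20, -907/60)
  seg 9: right by d2 = 13 → (49/20, -907/60)
  seg 10: right by d6 = 41/3 → (967/60, -907/60)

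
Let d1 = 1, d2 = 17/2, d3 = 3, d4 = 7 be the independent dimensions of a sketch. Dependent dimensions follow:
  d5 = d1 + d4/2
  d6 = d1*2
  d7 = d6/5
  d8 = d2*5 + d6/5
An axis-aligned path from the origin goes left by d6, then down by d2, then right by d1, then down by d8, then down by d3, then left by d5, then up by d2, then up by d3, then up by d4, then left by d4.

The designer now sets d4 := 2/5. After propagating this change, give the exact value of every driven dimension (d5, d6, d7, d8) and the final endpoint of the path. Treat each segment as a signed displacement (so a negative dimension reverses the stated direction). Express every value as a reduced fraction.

Apply edit: d4 := 2/5
  d5 = d1 + d4/2 = 6/5
  d6 = d1*2 = 2
  d7 = d6/5 = 2/5
  d8 = d2*5 + d6/5 = 429/10
Walk from origin (0, 0):
  seg 1: left by d6 = 2 → (-2, 0)
  seg 2: down by d2 = 17/2 → (-2, -17/2)
  seg 3: right by d1 = 1 → (-1, -17/2)
  seg 4: down by d8 = 429/10 → (-1, -257/5)
  seg 5: down by d3 = 3 → (-1, -272/5)
  seg 6: left by d5 = 6/5 → (-11/5, -272/5)
  seg 7: up by d2 = 17/2 → (-11/5, -459/10)
  seg 8: up by d3 = 3 → (-11/5, -429/10)
  seg 9: up by d4 = 2/5 → (-11/5, -85/2)
  seg 10: left by d4 = 2/5 → (-13/5, -85/2)

d5 = 6/5
d6 = 2
d7 = 2/5
d8 = 429/10
endpoint = (-13/5, -85/2)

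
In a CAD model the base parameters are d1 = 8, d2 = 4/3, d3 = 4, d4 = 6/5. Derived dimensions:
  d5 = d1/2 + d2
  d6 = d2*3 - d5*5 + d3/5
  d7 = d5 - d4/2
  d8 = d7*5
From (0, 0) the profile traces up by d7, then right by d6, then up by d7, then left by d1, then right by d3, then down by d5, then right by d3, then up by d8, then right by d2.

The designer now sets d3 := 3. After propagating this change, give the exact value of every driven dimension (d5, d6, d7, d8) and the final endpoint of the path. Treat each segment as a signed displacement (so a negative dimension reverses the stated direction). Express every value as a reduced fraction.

Apply edit: d3 := 3
  d5 = d1/2 + d2 = 16/3
  d6 = d2*3 - d5*5 + d3/5 = -331/15
  d7 = d5 - d4/2 = 71/15
  d8 = d7*5 = 71/3
Walk from origin (0, 0):
  seg 1: up by d7 = 71/15 → (0, 71/15)
  seg 2: right by d6 = -331/15 → (-331/15, 71/15)
  seg 3: up by d7 = 71/15 → (-331/15, 142/15)
  seg 4: left by d1 = 8 → (-451/15, 142/15)
  seg 5: right by d3 = 3 → (-406/15, 142/15)
  seg 6: down by d5 = 16/3 → (-406/15, 62/15)
  seg 7: right by d3 = 3 → (-361/15, 62/15)
  seg 8: up by d8 = 71/3 → (-361/15, 139/5)
  seg 9: right by d2 = 4/3 → (-341/15, 139/5)

d5 = 16/3
d6 = -331/15
d7 = 71/15
d8 = 71/3
endpoint = (-341/15, 139/5)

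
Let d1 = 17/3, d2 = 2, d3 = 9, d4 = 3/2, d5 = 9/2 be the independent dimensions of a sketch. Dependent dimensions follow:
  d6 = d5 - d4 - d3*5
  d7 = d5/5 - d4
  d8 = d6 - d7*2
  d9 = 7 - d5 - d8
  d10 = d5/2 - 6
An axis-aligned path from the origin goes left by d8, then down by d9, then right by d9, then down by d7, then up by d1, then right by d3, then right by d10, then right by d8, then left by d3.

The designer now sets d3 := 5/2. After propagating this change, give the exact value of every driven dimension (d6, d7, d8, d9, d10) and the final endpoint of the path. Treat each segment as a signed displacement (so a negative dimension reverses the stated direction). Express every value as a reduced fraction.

d6 = -19/2
d7 = -3/5
d8 = -83/10
d9 = 54/5
d10 = -15/4
endpoint = (141/20, -68/15)

Apply edit: d3 := 5/2
  d6 = d5 - d4 - d3*5 = -19/2
  d7 = d5/5 - d4 = -3/5
  d8 = d6 - d7*2 = -83/10
  d9 = 7 - d5 - d8 = 54/5
  d10 = d5/2 - 6 = -15/4
Walk from origin (0, 0):
  seg 1: left by d8 = -83/10 → (83/10, 0)
  seg 2: down by d9 = 54/5 → (83/10, -54/5)
  seg 3: right by d9 = 54/5 → (191/10, -54/5)
  seg 4: down by d7 = -3/5 → (191/10, -51/5)
  seg 5: up by d1 = 17/3 → (191/10, -68/15)
  seg 6: right by d3 = 5/2 → (108/5, -68/15)
  seg 7: right by d10 = -15/4 → (357/20, -68/15)
  seg 8: right by d8 = -83/10 → (191/20, -68/15)
  seg 9: left by d3 = 5/2 → (141/20, -68/15)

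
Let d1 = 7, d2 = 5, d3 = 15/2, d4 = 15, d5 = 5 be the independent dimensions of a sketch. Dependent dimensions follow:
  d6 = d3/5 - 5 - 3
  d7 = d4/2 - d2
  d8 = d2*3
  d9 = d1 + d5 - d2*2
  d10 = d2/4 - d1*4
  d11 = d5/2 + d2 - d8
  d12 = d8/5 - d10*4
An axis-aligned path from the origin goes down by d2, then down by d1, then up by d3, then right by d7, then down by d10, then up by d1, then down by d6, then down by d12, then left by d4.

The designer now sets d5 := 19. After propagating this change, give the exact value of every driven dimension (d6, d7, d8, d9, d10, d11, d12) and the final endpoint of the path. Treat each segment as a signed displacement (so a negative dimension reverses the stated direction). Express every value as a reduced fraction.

Apply edit: d5 := 19
  d6 = d3/5 - 5 - 3 = -13/2
  d7 = d4/2 - d2 = 5/2
  d8 = d2*3 = 15
  d9 = d1 + d5 - d2*2 = 16
  d10 = d2/4 - d1*4 = -107/4
  d11 = d5/2 + d2 - d8 = -1/2
  d12 = d8/5 - d10*4 = 110
Walk from origin (0, 0):
  seg 1: down by d2 = 5 → (0, -5)
  seg 2: down by d1 = 7 → (0, -12)
  seg 3: up by d3 = 15/2 → (0, -9/2)
  seg 4: right by d7 = 5/2 → (5/2, -9/2)
  seg 5: down by d10 = -107/4 → (5/2, 89/4)
  seg 6: up by d1 = 7 → (5/2, 117/4)
  seg 7: down by d6 = -13/2 → (5/2, 143/4)
  seg 8: down by d12 = 110 → (5/2, -297/4)
  seg 9: left by d4 = 15 → (-25/2, -297/4)

d6 = -13/2
d7 = 5/2
d8 = 15
d9 = 16
d10 = -107/4
d11 = -1/2
d12 = 110
endpoint = (-25/2, -297/4)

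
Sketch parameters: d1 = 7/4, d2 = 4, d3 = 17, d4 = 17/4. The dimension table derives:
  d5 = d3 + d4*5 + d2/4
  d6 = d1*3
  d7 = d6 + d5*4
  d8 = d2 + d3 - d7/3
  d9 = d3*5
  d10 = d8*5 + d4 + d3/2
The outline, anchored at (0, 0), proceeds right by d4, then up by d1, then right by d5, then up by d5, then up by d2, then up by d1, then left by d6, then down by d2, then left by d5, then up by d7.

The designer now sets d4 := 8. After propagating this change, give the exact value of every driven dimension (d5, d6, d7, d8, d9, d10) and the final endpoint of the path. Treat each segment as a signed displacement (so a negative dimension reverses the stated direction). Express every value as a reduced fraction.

d5 = 58
d6 = 21/4
d7 = 949/4
d8 = -697/12
d9 = 85
d10 = -3287/12
endpoint = (11/4, 1195/4)

Apply edit: d4 := 8
  d5 = d3 + d4*5 + d2/4 = 58
  d6 = d1*3 = 21/4
  d7 = d6 + d5*4 = 949/4
  d8 = d2 + d3 - d7/3 = -697/12
  d9 = d3*5 = 85
  d10 = d8*5 + d4 + d3/2 = -3287/12
Walk from origin (0, 0):
  seg 1: right by d4 = 8 → (8, 0)
  seg 2: up by d1 = 7/4 → (8, 7/4)
  seg 3: right by d5 = 58 → (66, 7/4)
  seg 4: up by d5 = 58 → (66, 239/4)
  seg 5: up by d2 = 4 → (66, 255/4)
  seg 6: up by d1 = 7/4 → (66, 131/2)
  seg 7: left by d6 = 21/4 → (243/4, 131/2)
  seg 8: down by d2 = 4 → (243/4, 123/2)
  seg 9: left by d5 = 58 → (11/4, 123/2)
  seg 10: up by d7 = 949/4 → (11/4, 1195/4)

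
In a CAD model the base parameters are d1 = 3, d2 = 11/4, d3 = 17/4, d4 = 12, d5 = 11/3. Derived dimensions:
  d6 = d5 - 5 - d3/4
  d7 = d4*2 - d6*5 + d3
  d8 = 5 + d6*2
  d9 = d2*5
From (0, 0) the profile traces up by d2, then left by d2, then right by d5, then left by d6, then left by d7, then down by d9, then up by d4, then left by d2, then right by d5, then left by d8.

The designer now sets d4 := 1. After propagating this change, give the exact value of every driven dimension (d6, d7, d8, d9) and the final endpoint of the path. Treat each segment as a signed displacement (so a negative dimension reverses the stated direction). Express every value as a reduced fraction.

d6 = -115/48
d7 = 875/48
d8 = 5/24
d9 = 55/4
endpoint = (-341/24, -10)

Apply edit: d4 := 1
  d6 = d5 - 5 - d3/4 = -115/48
  d7 = d4*2 - d6*5 + d3 = 875/48
  d8 = 5 + d6*2 = 5/24
  d9 = d2*5 = 55/4
Walk from origin (0, 0):
  seg 1: up by d2 = 11/4 → (0, 11/4)
  seg 2: left by d2 = 11/4 → (-11/4, 11/4)
  seg 3: right by d5 = 11/3 → (11/12, 11/4)
  seg 4: left by d6 = -115/48 → (53/16, 11/4)
  seg 5: left by d7 = 875/48 → (-179/12, 11/4)
  seg 6: down by d9 = 55/4 → (-179/12, -11)
  seg 7: up by d4 = 1 → (-179/12, -10)
  seg 8: left by d2 = 11/4 → (-53/3, -10)
  seg 9: right by d5 = 11/3 → (-14, -10)
  seg 10: left by d8 = 5/24 → (-341/24, -10)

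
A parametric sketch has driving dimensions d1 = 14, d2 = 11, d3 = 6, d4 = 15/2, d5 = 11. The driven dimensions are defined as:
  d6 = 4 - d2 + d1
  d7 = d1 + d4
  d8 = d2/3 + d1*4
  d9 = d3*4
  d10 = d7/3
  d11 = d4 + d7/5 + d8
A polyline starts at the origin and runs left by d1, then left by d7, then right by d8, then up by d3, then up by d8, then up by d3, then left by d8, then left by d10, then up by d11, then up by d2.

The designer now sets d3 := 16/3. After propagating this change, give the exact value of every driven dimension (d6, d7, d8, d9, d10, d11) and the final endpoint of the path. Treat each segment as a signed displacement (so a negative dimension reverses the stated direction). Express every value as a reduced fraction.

Apply edit: d3 := 16/3
  d6 = 4 - d2 + d1 = 7
  d7 = d1 + d4 = 43/2
  d8 = d2/3 + d1*4 = 179/3
  d9 = d3*4 = 64/3
  d10 = d7/3 = 43/6
  d11 = d4 + d7/5 + d8 = 1072/15
Walk from origin (0, 0):
  seg 1: left by d1 = 14 → (-14, 0)
  seg 2: left by d7 = 43/2 → (-71/2, 0)
  seg 3: right by d8 = 179/3 → (145/6, 0)
  seg 4: up by d3 = 16/3 → (145/6, 16/3)
  seg 5: up by d8 = 179/3 → (145/6, 65)
  seg 6: up by d3 = 16/3 → (145/6, 211/3)
  seg 7: left by d8 = 179/3 → (-71/2, 211/3)
  seg 8: left by d10 = 43/6 → (-128/3, 211/3)
  seg 9: up by d11 = 1072/15 → (-128/3, 709/5)
  seg 10: up by d2 = 11 → (-128/3, 764/5)

d6 = 7
d7 = 43/2
d8 = 179/3
d9 = 64/3
d10 = 43/6
d11 = 1072/15
endpoint = (-128/3, 764/5)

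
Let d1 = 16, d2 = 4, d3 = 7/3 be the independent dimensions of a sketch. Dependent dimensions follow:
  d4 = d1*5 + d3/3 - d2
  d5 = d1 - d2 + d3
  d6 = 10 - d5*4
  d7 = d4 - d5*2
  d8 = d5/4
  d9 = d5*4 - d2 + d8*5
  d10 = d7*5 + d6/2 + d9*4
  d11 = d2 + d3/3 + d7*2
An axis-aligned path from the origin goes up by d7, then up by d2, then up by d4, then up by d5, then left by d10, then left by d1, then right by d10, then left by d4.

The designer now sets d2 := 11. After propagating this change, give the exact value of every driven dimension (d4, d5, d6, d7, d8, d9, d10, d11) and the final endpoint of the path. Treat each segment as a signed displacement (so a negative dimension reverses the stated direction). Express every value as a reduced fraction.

d4 = 628/9
d5 = 22/3
d6 = -58/3
d7 = 496/9
d8 = 11/6
d9 = 55/2
d10 = 3383/9
d11 = 122
endpoint = (-772/9, 1289/9)

Apply edit: d2 := 11
  d4 = d1*5 + d3/3 - d2 = 628/9
  d5 = d1 - d2 + d3 = 22/3
  d6 = 10 - d5*4 = -58/3
  d7 = d4 - d5*2 = 496/9
  d8 = d5/4 = 11/6
  d9 = d5*4 - d2 + d8*5 = 55/2
  d10 = d7*5 + d6/2 + d9*4 = 3383/9
  d11 = d2 + d3/3 + d7*2 = 122
Walk from origin (0, 0):
  seg 1: up by d7 = 496/9 → (0, 496/9)
  seg 2: up by d2 = 11 → (0, 595/9)
  seg 3: up by d4 = 628/9 → (0, 1223/9)
  seg 4: up by d5 = 22/3 → (0, 1289/9)
  seg 5: left by d10 = 3383/9 → (-3383/9, 1289/9)
  seg 6: left by d1 = 16 → (-3527/9, 1289/9)
  seg 7: right by d10 = 3383/9 → (-16, 1289/9)
  seg 8: left by d4 = 628/9 → (-772/9, 1289/9)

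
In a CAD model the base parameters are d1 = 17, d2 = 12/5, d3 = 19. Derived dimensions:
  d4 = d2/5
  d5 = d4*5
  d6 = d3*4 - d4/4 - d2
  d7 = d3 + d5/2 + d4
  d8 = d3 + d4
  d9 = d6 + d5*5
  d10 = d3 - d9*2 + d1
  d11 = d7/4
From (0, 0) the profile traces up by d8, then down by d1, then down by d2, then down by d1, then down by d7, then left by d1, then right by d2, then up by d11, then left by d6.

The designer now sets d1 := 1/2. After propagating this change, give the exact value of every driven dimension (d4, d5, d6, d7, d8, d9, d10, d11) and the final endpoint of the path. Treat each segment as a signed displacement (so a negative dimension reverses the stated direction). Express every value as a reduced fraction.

Apply edit: d1 := 1/2
  d4 = d2/5 = 12/25
  d5 = d4*5 = 12/5
  d6 = d3*4 - d4/4 - d2 = 1837/25
  d7 = d3 + d5/2 + d4 = 517/25
  d8 = d3 + d4 = 487/25
  d9 = d6 + d5*5 = 2137/25
  d10 = d3 - d9*2 + d1 = -7573/50
  d11 = d7/4 = 517/100
Walk from origin (0, 0):
  seg 1: up by d8 = 487/25 → (0, 487/25)
  seg 2: down by d1 = 1/2 → (0, 949/50)
  seg 3: down by d2 = 12/5 → (0, 829/50)
  seg 4: down by d1 = 1/2 → (0, 402/25)
  seg 5: down by d7 = 517/25 → (0, -23/5)
  seg 6: left by d1 = 1/2 → (-1/2, -23/5)
  seg 7: right by d2 = 12/5 → (19/10, -23/5)
  seg 8: up by d11 = 517/100 → (19/10, 57/100)
  seg 9: left by d6 = 1837/25 → (-3579/50, 57/100)

d4 = 12/25
d5 = 12/5
d6 = 1837/25
d7 = 517/25
d8 = 487/25
d9 = 2137/25
d10 = -7573/50
d11 = 517/100
endpoint = (-3579/50, 57/100)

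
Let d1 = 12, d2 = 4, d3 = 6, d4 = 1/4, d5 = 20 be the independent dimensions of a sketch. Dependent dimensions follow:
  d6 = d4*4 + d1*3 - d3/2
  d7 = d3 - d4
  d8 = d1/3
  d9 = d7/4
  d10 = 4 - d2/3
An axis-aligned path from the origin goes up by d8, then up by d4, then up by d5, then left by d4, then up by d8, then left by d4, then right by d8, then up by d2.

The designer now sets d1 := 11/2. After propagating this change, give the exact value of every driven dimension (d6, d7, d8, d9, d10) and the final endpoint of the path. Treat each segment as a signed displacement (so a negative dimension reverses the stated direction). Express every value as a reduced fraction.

d6 = 29/2
d7 = 23/4
d8 = 11/6
d9 = 23/16
d10 = 8/3
endpoint = (4/3, 335/12)

Apply edit: d1 := 11/2
  d6 = d4*4 + d1*3 - d3/2 = 29/2
  d7 = d3 - d4 = 23/4
  d8 = d1/3 = 11/6
  d9 = d7/4 = 23/16
  d10 = 4 - d2/3 = 8/3
Walk from origin (0, 0):
  seg 1: up by d8 = 11/6 → (0, 11/6)
  seg 2: up by d4 = 1/4 → (0, 25/12)
  seg 3: up by d5 = 20 → (0, 265/12)
  seg 4: left by d4 = 1/4 → (-1/4, 265/12)
  seg 5: up by d8 = 11/6 → (-1/4, 287/12)
  seg 6: left by d4 = 1/4 → (-1/2, 287/12)
  seg 7: right by d8 = 11/6 → (4/3, 287/12)
  seg 8: up by d2 = 4 → (4/3, 335/12)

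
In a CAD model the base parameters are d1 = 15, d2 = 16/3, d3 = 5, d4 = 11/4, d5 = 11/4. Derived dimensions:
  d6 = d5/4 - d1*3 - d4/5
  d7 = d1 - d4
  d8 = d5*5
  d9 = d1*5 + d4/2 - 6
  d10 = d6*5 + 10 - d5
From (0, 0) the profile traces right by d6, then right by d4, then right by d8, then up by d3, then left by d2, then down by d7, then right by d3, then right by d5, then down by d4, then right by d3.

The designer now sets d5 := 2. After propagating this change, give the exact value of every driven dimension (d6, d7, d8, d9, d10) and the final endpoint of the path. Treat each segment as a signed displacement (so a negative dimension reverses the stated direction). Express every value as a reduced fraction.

d6 = -901/20
d7 = 49/4
d8 = 10
d9 = 563/8
d10 = -869/4
endpoint = (-769/30, -10)

Apply edit: d5 := 2
  d6 = d5/4 - d1*3 - d4/5 = -901/20
  d7 = d1 - d4 = 49/4
  d8 = d5*5 = 10
  d9 = d1*5 + d4/2 - 6 = 563/8
  d10 = d6*5 + 10 - d5 = -869/4
Walk from origin (0, 0):
  seg 1: right by d6 = -901/20 → (-901/20, 0)
  seg 2: right by d4 = 11/4 → (-423/10, 0)
  seg 3: right by d8 = 10 → (-323/10, 0)
  seg 4: up by d3 = 5 → (-323/10, 5)
  seg 5: left by d2 = 16/3 → (-1129/30, 5)
  seg 6: down by d7 = 49/4 → (-1129/30, -29/4)
  seg 7: right by d3 = 5 → (-979/30, -29/4)
  seg 8: right by d5 = 2 → (-919/30, -29/4)
  seg 9: down by d4 = 11/4 → (-919/30, -10)
  seg 10: right by d3 = 5 → (-769/30, -10)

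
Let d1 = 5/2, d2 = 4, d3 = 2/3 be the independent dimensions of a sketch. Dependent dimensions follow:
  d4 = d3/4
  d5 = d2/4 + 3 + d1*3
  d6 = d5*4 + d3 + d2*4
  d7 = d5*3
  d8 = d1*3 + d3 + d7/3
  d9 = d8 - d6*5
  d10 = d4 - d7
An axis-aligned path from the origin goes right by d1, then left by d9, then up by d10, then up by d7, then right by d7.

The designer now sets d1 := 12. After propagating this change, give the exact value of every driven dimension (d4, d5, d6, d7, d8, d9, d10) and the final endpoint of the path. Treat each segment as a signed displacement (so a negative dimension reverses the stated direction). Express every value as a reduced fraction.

Apply edit: d1 := 12
  d4 = d3/4 = 1/6
  d5 = d2/4 + 3 + d1*3 = 40
  d6 = d5*4 + d3 + d2*4 = 530/3
  d7 = d5*3 = 120
  d8 = d1*3 + d3 + d7/3 = 230/3
  d9 = d8 - d6*5 = -2420/3
  d10 = d4 - d7 = -719/6
Walk from origin (0, 0):
  seg 1: right by d1 = 12 → (12, 0)
  seg 2: left by d9 = -2420/3 → (2456/3, 0)
  seg 3: up by d10 = -719/6 → (2456/3, -719/6)
  seg 4: up by d7 = 120 → (2456/3, 1/6)
  seg 5: right by d7 = 120 → (2816/3, 1/6)

d4 = 1/6
d5 = 40
d6 = 530/3
d7 = 120
d8 = 230/3
d9 = -2420/3
d10 = -719/6
endpoint = (2816/3, 1/6)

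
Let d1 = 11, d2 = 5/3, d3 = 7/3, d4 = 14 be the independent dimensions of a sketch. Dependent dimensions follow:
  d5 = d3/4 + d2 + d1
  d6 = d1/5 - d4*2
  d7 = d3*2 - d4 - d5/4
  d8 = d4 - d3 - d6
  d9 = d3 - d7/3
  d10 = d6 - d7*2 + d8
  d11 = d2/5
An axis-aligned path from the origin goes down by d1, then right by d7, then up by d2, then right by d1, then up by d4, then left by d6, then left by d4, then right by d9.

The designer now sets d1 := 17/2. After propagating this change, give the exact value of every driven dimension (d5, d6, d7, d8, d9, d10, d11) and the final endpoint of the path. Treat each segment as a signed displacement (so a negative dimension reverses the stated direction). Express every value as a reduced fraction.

d5 = 43/4
d6 = -263/10
d7 = -577/48
d8 = 1139/30
d9 = 913/144
d10 = 857/24
d11 = 1/3
endpoint = (5443/360, 43/6)

Apply edit: d1 := 17/2
  d5 = d3/4 + d2 + d1 = 43/4
  d6 = d1/5 - d4*2 = -263/10
  d7 = d3*2 - d4 - d5/4 = -577/48
  d8 = d4 - d3 - d6 = 1139/30
  d9 = d3 - d7/3 = 913/144
  d10 = d6 - d7*2 + d8 = 857/24
  d11 = d2/5 = 1/3
Walk from origin (0, 0):
  seg 1: down by d1 = 17/2 → (0, -17/2)
  seg 2: right by d7 = -577/48 → (-577/48, -17/2)
  seg 3: up by d2 = 5/3 → (-577/48, -41/6)
  seg 4: right by d1 = 17/2 → (-169/48, -41/6)
  seg 5: up by d4 = 14 → (-169/48, 43/6)
  seg 6: left by d6 = -263/10 → (5467/240, 43/6)
  seg 7: left by d4 = 14 → (2107/240, 43/6)
  seg 8: right by d9 = 913/144 → (5443/360, 43/6)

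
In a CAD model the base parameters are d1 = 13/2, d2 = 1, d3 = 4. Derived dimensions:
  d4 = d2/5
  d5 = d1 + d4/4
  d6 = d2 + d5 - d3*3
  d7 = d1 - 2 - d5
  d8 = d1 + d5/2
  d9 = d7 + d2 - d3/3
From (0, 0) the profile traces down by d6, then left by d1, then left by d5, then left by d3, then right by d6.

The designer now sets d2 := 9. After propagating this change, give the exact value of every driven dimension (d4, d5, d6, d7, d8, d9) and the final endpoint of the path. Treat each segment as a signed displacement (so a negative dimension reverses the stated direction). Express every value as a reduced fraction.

Apply edit: d2 := 9
  d4 = d2/5 = 9/5
  d5 = d1 + d4/4 = 139/20
  d6 = d2 + d5 - d3*3 = 79/20
  d7 = d1 - 2 - d5 = -49/20
  d8 = d1 + d5/2 = 399/40
  d9 = d7 + d2 - d3/3 = 313/60
Walk from origin (0, 0):
  seg 1: down by d6 = 79/20 → (0, -79/20)
  seg 2: left by d1 = 13/2 → (-13/2, -79/20)
  seg 3: left by d5 = 139/20 → (-269/20, -79/20)
  seg 4: left by d3 = 4 → (-349/20, -79/20)
  seg 5: right by d6 = 79/20 → (-27/2, -79/20)

d4 = 9/5
d5 = 139/20
d6 = 79/20
d7 = -49/20
d8 = 399/40
d9 = 313/60
endpoint = (-27/2, -79/20)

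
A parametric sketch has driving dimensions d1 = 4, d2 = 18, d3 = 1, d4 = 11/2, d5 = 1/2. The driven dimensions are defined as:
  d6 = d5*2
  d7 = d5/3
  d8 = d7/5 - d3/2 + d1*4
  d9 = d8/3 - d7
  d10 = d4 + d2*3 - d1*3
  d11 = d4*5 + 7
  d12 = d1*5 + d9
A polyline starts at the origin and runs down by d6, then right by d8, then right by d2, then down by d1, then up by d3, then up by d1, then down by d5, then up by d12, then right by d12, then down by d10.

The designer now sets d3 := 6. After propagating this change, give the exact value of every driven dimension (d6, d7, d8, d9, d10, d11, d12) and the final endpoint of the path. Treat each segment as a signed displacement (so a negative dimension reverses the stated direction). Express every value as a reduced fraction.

Apply edit: d3 := 6
  d6 = d5*2 = 1
  d7 = d5/3 = 1/6
  d8 = d7/5 - d3/2 + d1*4 = 391/30
  d9 = d8/3 - d7 = 188/45
  d10 = d4 + d2*3 - d1*3 = 95/2
  d11 = d4*5 + 7 = 69/2
  d12 = d1*5 + d9 = 1088/45
Walk from origin (0, 0):
  seg 1: down by d6 = 1 → (0, -1)
  seg 2: right by d8 = 391/30 → (391/30, -1)
  seg 3: right by d2 = 18 → (931/30, -1)
  seg 4: down by d1 = 4 → (931/30, -5)
  seg 5: up by d3 = 6 → (931/30, 1)
  seg 6: up by d1 = 4 → (931/30, 5)
  seg 7: down by d5 = 1/2 → (931/30, 9/2)
  seg 8: up by d12 = 1088/45 → (931/30, 2581/90)
  seg 9: right by d12 = 1088/45 → (4969/90, 2581/90)
  seg 10: down by d10 = 95/2 → (4969/90, -847/45)

d6 = 1
d7 = 1/6
d8 = 391/30
d9 = 188/45
d10 = 95/2
d11 = 69/2
d12 = 1088/45
endpoint = (4969/90, -847/45)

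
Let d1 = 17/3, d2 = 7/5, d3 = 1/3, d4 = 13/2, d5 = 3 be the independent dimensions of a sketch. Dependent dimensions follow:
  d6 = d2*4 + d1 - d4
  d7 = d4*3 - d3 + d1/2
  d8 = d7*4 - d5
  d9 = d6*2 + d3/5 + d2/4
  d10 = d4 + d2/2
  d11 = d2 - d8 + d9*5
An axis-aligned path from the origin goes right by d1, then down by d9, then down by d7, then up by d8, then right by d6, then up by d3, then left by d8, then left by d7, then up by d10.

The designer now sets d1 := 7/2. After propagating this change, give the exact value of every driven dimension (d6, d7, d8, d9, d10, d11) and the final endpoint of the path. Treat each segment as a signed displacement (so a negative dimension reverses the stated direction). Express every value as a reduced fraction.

d6 = 13/5
d7 = 251/12
d8 = 242/3
d9 = 337/60
d10 = 36/5
d11 = -3071/60
endpoint = (-5729/60, 185/3)

Apply edit: d1 := 7/2
  d6 = d2*4 + d1 - d4 = 13/5
  d7 = d4*3 - d3 + d1/2 = 251/12
  d8 = d7*4 - d5 = 242/3
  d9 = d6*2 + d3/5 + d2/4 = 337/60
  d10 = d4 + d2/2 = 36/5
  d11 = d2 - d8 + d9*5 = -3071/60
Walk from origin (0, 0):
  seg 1: right by d1 = 7/2 → (7/2, 0)
  seg 2: down by d9 = 337/60 → (7/2, -337/60)
  seg 3: down by d7 = 251/12 → (7/2, -398/15)
  seg 4: up by d8 = 242/3 → (7/2, 812/15)
  seg 5: right by d6 = 13/5 → (61/10, 812/15)
  seg 6: up by d3 = 1/3 → (61/10, 817/15)
  seg 7: left by d8 = 242/3 → (-2237/30, 817/15)
  seg 8: left by d7 = 251/12 → (-5729/60, 817/15)
  seg 9: up by d10 = 36/5 → (-5729/60, 185/3)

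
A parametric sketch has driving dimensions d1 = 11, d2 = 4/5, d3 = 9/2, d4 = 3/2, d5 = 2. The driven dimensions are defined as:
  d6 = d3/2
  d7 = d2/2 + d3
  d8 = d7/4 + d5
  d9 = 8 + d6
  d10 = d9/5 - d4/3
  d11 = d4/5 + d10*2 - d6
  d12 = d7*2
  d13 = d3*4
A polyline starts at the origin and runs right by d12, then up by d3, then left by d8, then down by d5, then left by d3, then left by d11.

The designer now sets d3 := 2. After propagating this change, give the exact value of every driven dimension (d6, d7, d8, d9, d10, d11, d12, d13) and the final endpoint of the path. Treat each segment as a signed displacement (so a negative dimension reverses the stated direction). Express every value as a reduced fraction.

d6 = 1
d7 = 12/5
d8 = 13/5
d9 = 9
d10 = 13/10
d11 = 19/10
d12 = 24/5
d13 = 8
endpoint = (-17/10, 0)

Apply edit: d3 := 2
  d6 = d3/2 = 1
  d7 = d2/2 + d3 = 12/5
  d8 = d7/4 + d5 = 13/5
  d9 = 8 + d6 = 9
  d10 = d9/5 - d4/3 = 13/10
  d11 = d4/5 + d10*2 - d6 = 19/10
  d12 = d7*2 = 24/5
  d13 = d3*4 = 8
Walk from origin (0, 0):
  seg 1: right by d12 = 24/5 → (24/5, 0)
  seg 2: up by d3 = 2 → (24/5, 2)
  seg 3: left by d8 = 13/5 → (11/5, 2)
  seg 4: down by d5 = 2 → (11/5, 0)
  seg 5: left by d3 = 2 → (1/5, 0)
  seg 6: left by d11 = 19/10 → (-17/10, 0)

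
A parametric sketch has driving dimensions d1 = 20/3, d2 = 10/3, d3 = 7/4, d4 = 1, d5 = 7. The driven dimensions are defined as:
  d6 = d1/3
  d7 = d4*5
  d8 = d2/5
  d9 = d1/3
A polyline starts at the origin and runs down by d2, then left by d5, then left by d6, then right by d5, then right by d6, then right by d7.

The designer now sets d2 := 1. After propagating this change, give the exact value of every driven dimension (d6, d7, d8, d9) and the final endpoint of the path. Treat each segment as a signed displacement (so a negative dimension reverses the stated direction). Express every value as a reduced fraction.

Apply edit: d2 := 1
  d6 = d1/3 = 20/9
  d7 = d4*5 = 5
  d8 = d2/5 = 1/5
  d9 = d1/3 = 20/9
Walk from origin (0, 0):
  seg 1: down by d2 = 1 → (0, -1)
  seg 2: left by d5 = 7 → (-7, -1)
  seg 3: left by d6 = 20/9 → (-83/9, -1)
  seg 4: right by d5 = 7 → (-20/9, -1)
  seg 5: right by d6 = 20/9 → (0, -1)
  seg 6: right by d7 = 5 → (5, -1)

d6 = 20/9
d7 = 5
d8 = 1/5
d9 = 20/9
endpoint = (5, -1)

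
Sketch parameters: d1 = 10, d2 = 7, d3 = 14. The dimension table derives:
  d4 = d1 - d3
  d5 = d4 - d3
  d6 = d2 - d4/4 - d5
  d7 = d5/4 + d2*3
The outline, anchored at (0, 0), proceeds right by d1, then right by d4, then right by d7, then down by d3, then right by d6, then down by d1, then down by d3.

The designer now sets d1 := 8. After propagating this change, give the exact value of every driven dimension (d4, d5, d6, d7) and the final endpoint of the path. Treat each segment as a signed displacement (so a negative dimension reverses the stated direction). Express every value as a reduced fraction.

d4 = -6
d5 = -20
d6 = 57/2
d7 = 16
endpoint = (93/2, -36)

Apply edit: d1 := 8
  d4 = d1 - d3 = -6
  d5 = d4 - d3 = -20
  d6 = d2 - d4/4 - d5 = 57/2
  d7 = d5/4 + d2*3 = 16
Walk from origin (0, 0):
  seg 1: right by d1 = 8 → (8, 0)
  seg 2: right by d4 = -6 → (2, 0)
  seg 3: right by d7 = 16 → (18, 0)
  seg 4: down by d3 = 14 → (18, -14)
  seg 5: right by d6 = 57/2 → (93/2, -14)
  seg 6: down by d1 = 8 → (93/2, -22)
  seg 7: down by d3 = 14 → (93/2, -36)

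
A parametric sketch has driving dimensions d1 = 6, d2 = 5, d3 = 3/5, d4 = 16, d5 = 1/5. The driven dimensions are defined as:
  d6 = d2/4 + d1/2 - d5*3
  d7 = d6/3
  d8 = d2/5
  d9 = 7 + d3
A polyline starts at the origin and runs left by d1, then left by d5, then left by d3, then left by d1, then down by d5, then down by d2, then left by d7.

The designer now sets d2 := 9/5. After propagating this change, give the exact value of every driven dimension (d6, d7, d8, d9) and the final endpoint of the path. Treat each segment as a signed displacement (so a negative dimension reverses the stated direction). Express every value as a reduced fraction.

Apply edit: d2 := 9/5
  d6 = d2/4 + d1/2 - d5*3 = 57/20
  d7 = d6/3 = 19/20
  d8 = d2/5 = 9/25
  d9 = 7 + d3 = 38/5
Walk from origin (0, 0):
  seg 1: left by d1 = 6 → (-6, 0)
  seg 2: left by d5 = 1/5 → (-31/5, 0)
  seg 3: left by d3 = 3/5 → (-34/5, 0)
  seg 4: left by d1 = 6 → (-64/5, 0)
  seg 5: down by d5 = 1/5 → (-64/5, -1/5)
  seg 6: down by d2 = 9/5 → (-64/5, -2)
  seg 7: left by d7 = 19/20 → (-55/4, -2)

d6 = 57/20
d7 = 19/20
d8 = 9/25
d9 = 38/5
endpoint = (-55/4, -2)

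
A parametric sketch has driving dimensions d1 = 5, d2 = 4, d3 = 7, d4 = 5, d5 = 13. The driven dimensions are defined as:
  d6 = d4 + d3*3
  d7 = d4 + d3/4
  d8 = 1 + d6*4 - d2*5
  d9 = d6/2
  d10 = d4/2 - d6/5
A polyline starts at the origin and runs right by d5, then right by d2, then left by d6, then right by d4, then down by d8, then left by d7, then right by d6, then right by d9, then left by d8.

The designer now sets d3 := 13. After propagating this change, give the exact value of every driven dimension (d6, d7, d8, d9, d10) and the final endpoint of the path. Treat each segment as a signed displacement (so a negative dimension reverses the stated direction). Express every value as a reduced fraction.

Apply edit: d3 := 13
  d6 = d4 + d3*3 = 44
  d7 = d4 + d3/4 = 33/4
  d8 = 1 + d6*4 - d2*5 = 157
  d9 = d6/2 = 22
  d10 = d4/2 - d6/5 = -63/10
Walk from origin (0, 0):
  seg 1: right by d5 = 13 → (13, 0)
  seg 2: right by d2 = 4 → (17, 0)
  seg 3: left by d6 = 44 → (-27, 0)
  seg 4: right by d4 = 5 → (-22, 0)
  seg 5: down by d8 = 157 → (-22, -157)
  seg 6: left by d7 = 33/4 → (-121/4, -157)
  seg 7: right by d6 = 44 → (55/4, -157)
  seg 8: right by d9 = 22 → (143/4, -157)
  seg 9: left by d8 = 157 → (-485/4, -157)

d6 = 44
d7 = 33/4
d8 = 157
d9 = 22
d10 = -63/10
endpoint = (-485/4, -157)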